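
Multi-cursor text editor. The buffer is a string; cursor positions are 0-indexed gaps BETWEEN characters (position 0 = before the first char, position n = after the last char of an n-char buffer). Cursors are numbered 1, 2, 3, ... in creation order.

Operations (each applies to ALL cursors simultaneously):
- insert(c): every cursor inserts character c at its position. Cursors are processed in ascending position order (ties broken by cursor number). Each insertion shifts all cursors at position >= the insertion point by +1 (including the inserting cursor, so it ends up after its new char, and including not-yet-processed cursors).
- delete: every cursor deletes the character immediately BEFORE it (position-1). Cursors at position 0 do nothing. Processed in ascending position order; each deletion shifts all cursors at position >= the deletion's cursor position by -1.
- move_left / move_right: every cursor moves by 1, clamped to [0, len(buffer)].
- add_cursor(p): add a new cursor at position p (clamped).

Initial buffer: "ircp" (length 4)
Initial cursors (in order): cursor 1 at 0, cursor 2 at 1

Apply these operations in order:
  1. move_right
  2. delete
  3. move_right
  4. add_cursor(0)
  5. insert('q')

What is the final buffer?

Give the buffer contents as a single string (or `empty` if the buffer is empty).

After op 1 (move_right): buffer="ircp" (len 4), cursors c1@1 c2@2, authorship ....
After op 2 (delete): buffer="cp" (len 2), cursors c1@0 c2@0, authorship ..
After op 3 (move_right): buffer="cp" (len 2), cursors c1@1 c2@1, authorship ..
After op 4 (add_cursor(0)): buffer="cp" (len 2), cursors c3@0 c1@1 c2@1, authorship ..
After op 5 (insert('q')): buffer="qcqqp" (len 5), cursors c3@1 c1@4 c2@4, authorship 3.12.

Answer: qcqqp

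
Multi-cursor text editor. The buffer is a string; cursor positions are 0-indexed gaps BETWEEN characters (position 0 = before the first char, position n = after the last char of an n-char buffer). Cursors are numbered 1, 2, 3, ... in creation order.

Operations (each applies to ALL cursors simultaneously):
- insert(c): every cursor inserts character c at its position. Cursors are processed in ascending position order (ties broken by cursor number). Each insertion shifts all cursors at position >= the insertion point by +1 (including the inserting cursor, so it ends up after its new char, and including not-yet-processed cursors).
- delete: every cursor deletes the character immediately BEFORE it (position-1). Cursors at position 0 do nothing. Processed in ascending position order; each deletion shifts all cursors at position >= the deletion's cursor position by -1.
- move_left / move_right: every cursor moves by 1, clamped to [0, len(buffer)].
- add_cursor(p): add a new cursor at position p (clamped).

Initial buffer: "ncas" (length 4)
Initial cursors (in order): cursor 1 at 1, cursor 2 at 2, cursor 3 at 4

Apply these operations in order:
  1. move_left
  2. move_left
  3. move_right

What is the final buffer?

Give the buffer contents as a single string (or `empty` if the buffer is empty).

After op 1 (move_left): buffer="ncas" (len 4), cursors c1@0 c2@1 c3@3, authorship ....
After op 2 (move_left): buffer="ncas" (len 4), cursors c1@0 c2@0 c3@2, authorship ....
After op 3 (move_right): buffer="ncas" (len 4), cursors c1@1 c2@1 c3@3, authorship ....

Answer: ncas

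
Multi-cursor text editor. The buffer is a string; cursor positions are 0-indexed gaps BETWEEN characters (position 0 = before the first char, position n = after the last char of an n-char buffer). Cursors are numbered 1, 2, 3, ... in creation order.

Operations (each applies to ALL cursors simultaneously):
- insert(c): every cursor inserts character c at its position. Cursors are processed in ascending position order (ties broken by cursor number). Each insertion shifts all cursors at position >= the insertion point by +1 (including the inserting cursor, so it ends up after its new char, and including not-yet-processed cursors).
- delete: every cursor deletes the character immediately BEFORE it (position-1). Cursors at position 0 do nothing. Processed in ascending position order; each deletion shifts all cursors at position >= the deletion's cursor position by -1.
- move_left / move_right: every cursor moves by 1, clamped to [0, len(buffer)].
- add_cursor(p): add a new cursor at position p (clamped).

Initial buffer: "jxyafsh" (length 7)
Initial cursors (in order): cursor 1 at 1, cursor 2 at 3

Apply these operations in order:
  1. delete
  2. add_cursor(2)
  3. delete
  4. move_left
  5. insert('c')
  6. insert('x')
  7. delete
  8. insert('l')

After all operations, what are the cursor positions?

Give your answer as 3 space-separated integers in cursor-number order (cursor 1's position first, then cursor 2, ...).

After op 1 (delete): buffer="xafsh" (len 5), cursors c1@0 c2@1, authorship .....
After op 2 (add_cursor(2)): buffer="xafsh" (len 5), cursors c1@0 c2@1 c3@2, authorship .....
After op 3 (delete): buffer="fsh" (len 3), cursors c1@0 c2@0 c3@0, authorship ...
After op 4 (move_left): buffer="fsh" (len 3), cursors c1@0 c2@0 c3@0, authorship ...
After op 5 (insert('c')): buffer="cccfsh" (len 6), cursors c1@3 c2@3 c3@3, authorship 123...
After op 6 (insert('x')): buffer="cccxxxfsh" (len 9), cursors c1@6 c2@6 c3@6, authorship 123123...
After op 7 (delete): buffer="cccfsh" (len 6), cursors c1@3 c2@3 c3@3, authorship 123...
After op 8 (insert('l')): buffer="ccclllfsh" (len 9), cursors c1@6 c2@6 c3@6, authorship 123123...

Answer: 6 6 6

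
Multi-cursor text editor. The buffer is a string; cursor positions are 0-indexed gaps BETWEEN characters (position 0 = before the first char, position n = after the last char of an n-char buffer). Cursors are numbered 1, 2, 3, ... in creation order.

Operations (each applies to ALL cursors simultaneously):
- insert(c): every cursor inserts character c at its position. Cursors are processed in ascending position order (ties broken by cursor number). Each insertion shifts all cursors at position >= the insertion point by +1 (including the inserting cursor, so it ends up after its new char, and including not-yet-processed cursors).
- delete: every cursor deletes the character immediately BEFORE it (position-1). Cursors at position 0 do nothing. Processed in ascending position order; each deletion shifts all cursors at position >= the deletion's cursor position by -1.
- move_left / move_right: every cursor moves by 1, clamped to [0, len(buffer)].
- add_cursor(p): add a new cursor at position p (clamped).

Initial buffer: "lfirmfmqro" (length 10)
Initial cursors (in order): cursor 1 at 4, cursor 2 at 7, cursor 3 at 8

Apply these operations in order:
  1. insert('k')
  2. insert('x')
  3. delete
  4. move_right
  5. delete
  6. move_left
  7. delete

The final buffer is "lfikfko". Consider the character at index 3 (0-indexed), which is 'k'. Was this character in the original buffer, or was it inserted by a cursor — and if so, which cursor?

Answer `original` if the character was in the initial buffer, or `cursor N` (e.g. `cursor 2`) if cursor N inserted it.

Answer: cursor 1

Derivation:
After op 1 (insert('k')): buffer="lfirkmfmkqkro" (len 13), cursors c1@5 c2@9 c3@11, authorship ....1...2.3..
After op 2 (insert('x')): buffer="lfirkxmfmkxqkxro" (len 16), cursors c1@6 c2@11 c3@14, authorship ....11...22.33..
After op 3 (delete): buffer="lfirkmfmkqkro" (len 13), cursors c1@5 c2@9 c3@11, authorship ....1...2.3..
After op 4 (move_right): buffer="lfirkmfmkqkro" (len 13), cursors c1@6 c2@10 c3@12, authorship ....1...2.3..
After op 5 (delete): buffer="lfirkfmkko" (len 10), cursors c1@5 c2@8 c3@9, authorship ....1..23.
After op 6 (move_left): buffer="lfirkfmkko" (len 10), cursors c1@4 c2@7 c3@8, authorship ....1..23.
After op 7 (delete): buffer="lfikfko" (len 7), cursors c1@3 c2@5 c3@5, authorship ...1.3.
Authorship (.=original, N=cursor N): . . . 1 . 3 .
Index 3: author = 1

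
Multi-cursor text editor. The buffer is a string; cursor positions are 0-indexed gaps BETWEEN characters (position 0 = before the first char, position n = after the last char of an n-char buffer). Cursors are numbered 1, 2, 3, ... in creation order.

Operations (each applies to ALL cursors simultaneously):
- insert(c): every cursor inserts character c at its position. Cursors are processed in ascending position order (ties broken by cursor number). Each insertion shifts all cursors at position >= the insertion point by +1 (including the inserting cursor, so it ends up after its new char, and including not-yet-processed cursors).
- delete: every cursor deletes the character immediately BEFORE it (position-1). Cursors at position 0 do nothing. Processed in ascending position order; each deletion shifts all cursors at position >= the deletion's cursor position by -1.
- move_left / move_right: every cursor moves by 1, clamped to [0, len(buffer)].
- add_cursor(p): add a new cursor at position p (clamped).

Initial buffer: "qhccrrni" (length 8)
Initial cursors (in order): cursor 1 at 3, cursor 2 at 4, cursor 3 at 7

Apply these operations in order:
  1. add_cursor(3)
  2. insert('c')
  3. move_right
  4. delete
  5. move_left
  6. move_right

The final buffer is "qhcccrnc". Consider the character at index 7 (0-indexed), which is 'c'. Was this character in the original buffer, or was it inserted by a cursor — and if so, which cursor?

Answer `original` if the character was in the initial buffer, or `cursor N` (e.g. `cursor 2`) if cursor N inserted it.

After op 1 (add_cursor(3)): buffer="qhccrrni" (len 8), cursors c1@3 c4@3 c2@4 c3@7, authorship ........
After op 2 (insert('c')): buffer="qhcccccrrnci" (len 12), cursors c1@5 c4@5 c2@7 c3@11, authorship ...14.2...3.
After op 3 (move_right): buffer="qhcccccrrnci" (len 12), cursors c1@6 c4@6 c2@8 c3@12, authorship ...14.2...3.
After op 4 (delete): buffer="qhcccrnc" (len 8), cursors c1@4 c4@4 c2@5 c3@8, authorship ...12..3
After op 5 (move_left): buffer="qhcccrnc" (len 8), cursors c1@3 c4@3 c2@4 c3@7, authorship ...12..3
After op 6 (move_right): buffer="qhcccrnc" (len 8), cursors c1@4 c4@4 c2@5 c3@8, authorship ...12..3
Authorship (.=original, N=cursor N): . . . 1 2 . . 3
Index 7: author = 3

Answer: cursor 3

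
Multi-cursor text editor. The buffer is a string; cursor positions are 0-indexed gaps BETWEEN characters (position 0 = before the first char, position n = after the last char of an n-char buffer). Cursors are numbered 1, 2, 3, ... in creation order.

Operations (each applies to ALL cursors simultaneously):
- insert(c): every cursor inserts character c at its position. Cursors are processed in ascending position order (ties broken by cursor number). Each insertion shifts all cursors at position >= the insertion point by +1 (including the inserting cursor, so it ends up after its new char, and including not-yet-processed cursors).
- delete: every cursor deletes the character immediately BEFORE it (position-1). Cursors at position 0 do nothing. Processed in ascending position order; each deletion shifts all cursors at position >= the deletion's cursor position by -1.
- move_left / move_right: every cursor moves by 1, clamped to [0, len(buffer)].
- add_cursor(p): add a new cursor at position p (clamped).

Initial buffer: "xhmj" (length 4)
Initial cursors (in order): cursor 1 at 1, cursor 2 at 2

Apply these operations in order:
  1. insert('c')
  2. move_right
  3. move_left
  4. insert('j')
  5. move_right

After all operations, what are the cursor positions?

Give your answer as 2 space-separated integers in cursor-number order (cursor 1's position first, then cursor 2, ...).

After op 1 (insert('c')): buffer="xchcmj" (len 6), cursors c1@2 c2@4, authorship .1.2..
After op 2 (move_right): buffer="xchcmj" (len 6), cursors c1@3 c2@5, authorship .1.2..
After op 3 (move_left): buffer="xchcmj" (len 6), cursors c1@2 c2@4, authorship .1.2..
After op 4 (insert('j')): buffer="xcjhcjmj" (len 8), cursors c1@3 c2@6, authorship .11.22..
After op 5 (move_right): buffer="xcjhcjmj" (len 8), cursors c1@4 c2@7, authorship .11.22..

Answer: 4 7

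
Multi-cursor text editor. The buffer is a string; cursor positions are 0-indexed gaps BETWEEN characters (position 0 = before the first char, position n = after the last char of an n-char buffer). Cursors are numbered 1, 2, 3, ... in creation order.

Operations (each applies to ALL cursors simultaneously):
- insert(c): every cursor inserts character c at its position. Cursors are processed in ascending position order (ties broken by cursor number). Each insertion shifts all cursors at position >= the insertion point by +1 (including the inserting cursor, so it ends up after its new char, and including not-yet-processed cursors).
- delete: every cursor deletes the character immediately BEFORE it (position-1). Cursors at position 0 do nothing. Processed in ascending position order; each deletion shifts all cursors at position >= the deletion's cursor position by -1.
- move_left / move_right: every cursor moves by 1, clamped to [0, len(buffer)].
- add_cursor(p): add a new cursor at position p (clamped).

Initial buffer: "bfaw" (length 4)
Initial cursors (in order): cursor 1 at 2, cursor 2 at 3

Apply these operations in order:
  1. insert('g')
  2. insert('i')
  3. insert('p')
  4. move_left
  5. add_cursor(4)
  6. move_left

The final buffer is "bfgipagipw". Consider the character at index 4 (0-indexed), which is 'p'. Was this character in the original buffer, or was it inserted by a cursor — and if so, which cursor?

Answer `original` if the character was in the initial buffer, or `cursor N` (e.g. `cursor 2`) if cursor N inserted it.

Answer: cursor 1

Derivation:
After op 1 (insert('g')): buffer="bfgagw" (len 6), cursors c1@3 c2@5, authorship ..1.2.
After op 2 (insert('i')): buffer="bfgiagiw" (len 8), cursors c1@4 c2@7, authorship ..11.22.
After op 3 (insert('p')): buffer="bfgipagipw" (len 10), cursors c1@5 c2@9, authorship ..111.222.
After op 4 (move_left): buffer="bfgipagipw" (len 10), cursors c1@4 c2@8, authorship ..111.222.
After op 5 (add_cursor(4)): buffer="bfgipagipw" (len 10), cursors c1@4 c3@4 c2@8, authorship ..111.222.
After op 6 (move_left): buffer="bfgipagipw" (len 10), cursors c1@3 c3@3 c2@7, authorship ..111.222.
Authorship (.=original, N=cursor N): . . 1 1 1 . 2 2 2 .
Index 4: author = 1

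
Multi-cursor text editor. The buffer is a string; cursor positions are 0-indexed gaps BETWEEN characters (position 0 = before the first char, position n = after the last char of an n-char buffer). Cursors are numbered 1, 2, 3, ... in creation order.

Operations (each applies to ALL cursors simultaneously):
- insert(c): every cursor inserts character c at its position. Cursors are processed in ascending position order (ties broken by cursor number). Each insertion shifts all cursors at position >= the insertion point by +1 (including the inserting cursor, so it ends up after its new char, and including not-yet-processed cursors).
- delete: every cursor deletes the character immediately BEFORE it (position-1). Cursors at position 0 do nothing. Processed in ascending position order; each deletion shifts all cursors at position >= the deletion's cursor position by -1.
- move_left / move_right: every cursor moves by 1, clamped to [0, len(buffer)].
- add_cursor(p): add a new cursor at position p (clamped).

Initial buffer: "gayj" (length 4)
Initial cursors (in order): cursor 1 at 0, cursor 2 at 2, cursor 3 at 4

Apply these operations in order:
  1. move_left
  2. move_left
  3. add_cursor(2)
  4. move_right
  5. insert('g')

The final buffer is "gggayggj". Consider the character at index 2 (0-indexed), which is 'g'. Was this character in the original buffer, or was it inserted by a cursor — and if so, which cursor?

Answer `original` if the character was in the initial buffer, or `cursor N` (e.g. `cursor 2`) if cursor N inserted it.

After op 1 (move_left): buffer="gayj" (len 4), cursors c1@0 c2@1 c3@3, authorship ....
After op 2 (move_left): buffer="gayj" (len 4), cursors c1@0 c2@0 c3@2, authorship ....
After op 3 (add_cursor(2)): buffer="gayj" (len 4), cursors c1@0 c2@0 c3@2 c4@2, authorship ....
After op 4 (move_right): buffer="gayj" (len 4), cursors c1@1 c2@1 c3@3 c4@3, authorship ....
After op 5 (insert('g')): buffer="gggayggj" (len 8), cursors c1@3 c2@3 c3@7 c4@7, authorship .12..34.
Authorship (.=original, N=cursor N): . 1 2 . . 3 4 .
Index 2: author = 2

Answer: cursor 2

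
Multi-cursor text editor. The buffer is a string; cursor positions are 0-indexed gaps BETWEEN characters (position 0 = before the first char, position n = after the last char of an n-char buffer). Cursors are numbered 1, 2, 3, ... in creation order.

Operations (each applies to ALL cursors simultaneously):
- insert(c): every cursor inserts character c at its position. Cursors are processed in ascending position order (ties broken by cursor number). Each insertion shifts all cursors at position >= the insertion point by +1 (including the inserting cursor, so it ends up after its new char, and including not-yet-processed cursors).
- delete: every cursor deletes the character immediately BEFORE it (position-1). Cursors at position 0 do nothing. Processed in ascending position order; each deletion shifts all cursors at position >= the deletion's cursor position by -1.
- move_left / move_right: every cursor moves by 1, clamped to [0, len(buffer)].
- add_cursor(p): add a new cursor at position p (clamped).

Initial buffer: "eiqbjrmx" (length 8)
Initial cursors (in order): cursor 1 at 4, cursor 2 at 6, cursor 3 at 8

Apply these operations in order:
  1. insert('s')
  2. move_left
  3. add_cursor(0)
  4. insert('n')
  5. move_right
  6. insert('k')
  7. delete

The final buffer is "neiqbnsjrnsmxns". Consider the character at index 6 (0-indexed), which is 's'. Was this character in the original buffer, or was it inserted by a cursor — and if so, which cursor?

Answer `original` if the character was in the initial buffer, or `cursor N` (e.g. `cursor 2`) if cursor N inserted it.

Answer: cursor 1

Derivation:
After op 1 (insert('s')): buffer="eiqbsjrsmxs" (len 11), cursors c1@5 c2@8 c3@11, authorship ....1..2..3
After op 2 (move_left): buffer="eiqbsjrsmxs" (len 11), cursors c1@4 c2@7 c3@10, authorship ....1..2..3
After op 3 (add_cursor(0)): buffer="eiqbsjrsmxs" (len 11), cursors c4@0 c1@4 c2@7 c3@10, authorship ....1..2..3
After op 4 (insert('n')): buffer="neiqbnsjrnsmxns" (len 15), cursors c4@1 c1@6 c2@10 c3@14, authorship 4....11..22..33
After op 5 (move_right): buffer="neiqbnsjrnsmxns" (len 15), cursors c4@2 c1@7 c2@11 c3@15, authorship 4....11..22..33
After op 6 (insert('k')): buffer="nekiqbnskjrnskmxnsk" (len 19), cursors c4@3 c1@9 c2@14 c3@19, authorship 4.4...111..222..333
After op 7 (delete): buffer="neiqbnsjrnsmxns" (len 15), cursors c4@2 c1@7 c2@11 c3@15, authorship 4....11..22..33
Authorship (.=original, N=cursor N): 4 . . . . 1 1 . . 2 2 . . 3 3
Index 6: author = 1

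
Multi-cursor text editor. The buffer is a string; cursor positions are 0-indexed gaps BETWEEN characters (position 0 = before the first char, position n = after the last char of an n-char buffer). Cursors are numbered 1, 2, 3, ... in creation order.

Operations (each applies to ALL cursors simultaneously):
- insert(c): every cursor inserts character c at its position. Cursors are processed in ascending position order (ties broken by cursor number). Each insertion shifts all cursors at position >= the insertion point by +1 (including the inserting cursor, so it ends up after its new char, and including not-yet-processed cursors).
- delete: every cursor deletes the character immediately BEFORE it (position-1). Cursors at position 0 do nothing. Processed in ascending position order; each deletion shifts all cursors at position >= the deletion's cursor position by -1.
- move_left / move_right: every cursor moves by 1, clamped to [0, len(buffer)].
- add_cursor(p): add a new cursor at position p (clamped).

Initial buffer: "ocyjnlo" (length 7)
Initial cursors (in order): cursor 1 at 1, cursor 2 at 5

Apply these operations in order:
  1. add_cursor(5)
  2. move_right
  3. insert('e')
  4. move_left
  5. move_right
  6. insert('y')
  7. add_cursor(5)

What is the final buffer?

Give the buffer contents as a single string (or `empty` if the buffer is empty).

After op 1 (add_cursor(5)): buffer="ocyjnlo" (len 7), cursors c1@1 c2@5 c3@5, authorship .......
After op 2 (move_right): buffer="ocyjnlo" (len 7), cursors c1@2 c2@6 c3@6, authorship .......
After op 3 (insert('e')): buffer="oceyjnleeo" (len 10), cursors c1@3 c2@9 c3@9, authorship ..1....23.
After op 4 (move_left): buffer="oceyjnleeo" (len 10), cursors c1@2 c2@8 c3@8, authorship ..1....23.
After op 5 (move_right): buffer="oceyjnleeo" (len 10), cursors c1@3 c2@9 c3@9, authorship ..1....23.
After op 6 (insert('y')): buffer="oceyyjnleeyyo" (len 13), cursors c1@4 c2@12 c3@12, authorship ..11....2323.
After op 7 (add_cursor(5)): buffer="oceyyjnleeyyo" (len 13), cursors c1@4 c4@5 c2@12 c3@12, authorship ..11....2323.

Answer: oceyyjnleeyyo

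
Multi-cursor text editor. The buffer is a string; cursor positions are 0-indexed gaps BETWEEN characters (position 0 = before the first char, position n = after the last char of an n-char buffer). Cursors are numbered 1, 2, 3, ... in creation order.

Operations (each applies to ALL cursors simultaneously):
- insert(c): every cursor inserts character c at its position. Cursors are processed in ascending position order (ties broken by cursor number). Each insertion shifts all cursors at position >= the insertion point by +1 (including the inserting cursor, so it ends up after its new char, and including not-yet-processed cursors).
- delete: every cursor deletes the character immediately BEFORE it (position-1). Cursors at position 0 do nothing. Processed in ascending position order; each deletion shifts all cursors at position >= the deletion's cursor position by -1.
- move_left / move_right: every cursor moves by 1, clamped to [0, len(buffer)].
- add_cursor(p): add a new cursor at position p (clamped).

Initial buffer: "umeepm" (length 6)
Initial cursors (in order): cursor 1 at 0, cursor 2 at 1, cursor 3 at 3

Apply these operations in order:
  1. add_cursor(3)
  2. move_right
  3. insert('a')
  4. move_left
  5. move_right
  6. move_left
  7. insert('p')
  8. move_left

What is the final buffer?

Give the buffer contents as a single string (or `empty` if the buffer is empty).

Answer: upampaeeappapm

Derivation:
After op 1 (add_cursor(3)): buffer="umeepm" (len 6), cursors c1@0 c2@1 c3@3 c4@3, authorship ......
After op 2 (move_right): buffer="umeepm" (len 6), cursors c1@1 c2@2 c3@4 c4@4, authorship ......
After op 3 (insert('a')): buffer="uamaeeaapm" (len 10), cursors c1@2 c2@4 c3@8 c4@8, authorship .1.2..34..
After op 4 (move_left): buffer="uamaeeaapm" (len 10), cursors c1@1 c2@3 c3@7 c4@7, authorship .1.2..34..
After op 5 (move_right): buffer="uamaeeaapm" (len 10), cursors c1@2 c2@4 c3@8 c4@8, authorship .1.2..34..
After op 6 (move_left): buffer="uamaeeaapm" (len 10), cursors c1@1 c2@3 c3@7 c4@7, authorship .1.2..34..
After op 7 (insert('p')): buffer="upampaeeappapm" (len 14), cursors c1@2 c2@5 c3@11 c4@11, authorship .11.22..3344..
After op 8 (move_left): buffer="upampaeeappapm" (len 14), cursors c1@1 c2@4 c3@10 c4@10, authorship .11.22..3344..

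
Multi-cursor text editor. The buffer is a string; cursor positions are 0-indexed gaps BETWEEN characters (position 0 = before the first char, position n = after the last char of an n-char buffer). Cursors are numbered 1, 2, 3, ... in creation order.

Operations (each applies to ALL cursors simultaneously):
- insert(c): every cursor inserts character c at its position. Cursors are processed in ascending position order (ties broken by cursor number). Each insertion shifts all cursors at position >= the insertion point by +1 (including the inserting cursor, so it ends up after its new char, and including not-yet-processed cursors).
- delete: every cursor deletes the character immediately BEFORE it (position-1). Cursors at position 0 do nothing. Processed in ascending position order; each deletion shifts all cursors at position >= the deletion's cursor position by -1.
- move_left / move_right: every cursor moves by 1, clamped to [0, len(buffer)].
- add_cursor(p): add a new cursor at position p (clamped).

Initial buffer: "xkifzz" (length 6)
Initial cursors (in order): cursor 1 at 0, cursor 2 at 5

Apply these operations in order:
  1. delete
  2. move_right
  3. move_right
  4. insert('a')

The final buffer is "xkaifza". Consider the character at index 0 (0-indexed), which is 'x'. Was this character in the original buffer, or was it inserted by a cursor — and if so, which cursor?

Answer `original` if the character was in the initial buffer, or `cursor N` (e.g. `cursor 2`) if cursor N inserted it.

Answer: original

Derivation:
After op 1 (delete): buffer="xkifz" (len 5), cursors c1@0 c2@4, authorship .....
After op 2 (move_right): buffer="xkifz" (len 5), cursors c1@1 c2@5, authorship .....
After op 3 (move_right): buffer="xkifz" (len 5), cursors c1@2 c2@5, authorship .....
After op 4 (insert('a')): buffer="xkaifza" (len 7), cursors c1@3 c2@7, authorship ..1...2
Authorship (.=original, N=cursor N): . . 1 . . . 2
Index 0: author = original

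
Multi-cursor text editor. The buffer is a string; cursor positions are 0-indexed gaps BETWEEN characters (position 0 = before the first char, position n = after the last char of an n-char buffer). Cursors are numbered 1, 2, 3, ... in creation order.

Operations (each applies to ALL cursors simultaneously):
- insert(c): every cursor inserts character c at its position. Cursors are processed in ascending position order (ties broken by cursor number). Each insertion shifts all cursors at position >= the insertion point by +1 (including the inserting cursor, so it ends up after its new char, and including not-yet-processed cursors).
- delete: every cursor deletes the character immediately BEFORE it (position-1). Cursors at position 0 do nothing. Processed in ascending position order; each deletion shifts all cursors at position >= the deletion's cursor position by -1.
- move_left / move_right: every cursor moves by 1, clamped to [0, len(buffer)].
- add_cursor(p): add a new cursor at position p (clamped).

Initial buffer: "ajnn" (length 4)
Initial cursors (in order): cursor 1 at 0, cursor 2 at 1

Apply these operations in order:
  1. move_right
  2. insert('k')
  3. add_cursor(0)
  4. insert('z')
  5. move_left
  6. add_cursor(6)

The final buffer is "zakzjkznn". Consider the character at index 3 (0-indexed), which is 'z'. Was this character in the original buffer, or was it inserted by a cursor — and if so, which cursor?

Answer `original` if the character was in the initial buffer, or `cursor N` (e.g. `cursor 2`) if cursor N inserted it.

After op 1 (move_right): buffer="ajnn" (len 4), cursors c1@1 c2@2, authorship ....
After op 2 (insert('k')): buffer="akjknn" (len 6), cursors c1@2 c2@4, authorship .1.2..
After op 3 (add_cursor(0)): buffer="akjknn" (len 6), cursors c3@0 c1@2 c2@4, authorship .1.2..
After op 4 (insert('z')): buffer="zakzjkznn" (len 9), cursors c3@1 c1@4 c2@7, authorship 3.11.22..
After op 5 (move_left): buffer="zakzjkznn" (len 9), cursors c3@0 c1@3 c2@6, authorship 3.11.22..
After op 6 (add_cursor(6)): buffer="zakzjkznn" (len 9), cursors c3@0 c1@3 c2@6 c4@6, authorship 3.11.22..
Authorship (.=original, N=cursor N): 3 . 1 1 . 2 2 . .
Index 3: author = 1

Answer: cursor 1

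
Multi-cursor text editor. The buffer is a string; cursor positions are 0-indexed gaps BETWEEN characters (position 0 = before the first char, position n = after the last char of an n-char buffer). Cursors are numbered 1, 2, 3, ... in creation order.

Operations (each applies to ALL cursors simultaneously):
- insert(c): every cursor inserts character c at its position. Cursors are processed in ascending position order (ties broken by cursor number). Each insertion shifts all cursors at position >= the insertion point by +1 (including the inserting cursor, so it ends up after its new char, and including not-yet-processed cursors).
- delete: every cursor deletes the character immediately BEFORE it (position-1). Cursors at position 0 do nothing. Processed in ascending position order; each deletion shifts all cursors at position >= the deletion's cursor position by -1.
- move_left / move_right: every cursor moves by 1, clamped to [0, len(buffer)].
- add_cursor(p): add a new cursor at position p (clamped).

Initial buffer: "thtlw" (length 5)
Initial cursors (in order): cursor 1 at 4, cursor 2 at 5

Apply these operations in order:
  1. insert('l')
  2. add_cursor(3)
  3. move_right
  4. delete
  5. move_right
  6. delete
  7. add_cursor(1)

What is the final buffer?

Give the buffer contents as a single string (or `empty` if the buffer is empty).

Answer: t

Derivation:
After op 1 (insert('l')): buffer="thtllwl" (len 7), cursors c1@5 c2@7, authorship ....1.2
After op 2 (add_cursor(3)): buffer="thtllwl" (len 7), cursors c3@3 c1@5 c2@7, authorship ....1.2
After op 3 (move_right): buffer="thtllwl" (len 7), cursors c3@4 c1@6 c2@7, authorship ....1.2
After op 4 (delete): buffer="thtl" (len 4), cursors c3@3 c1@4 c2@4, authorship ...1
After op 5 (move_right): buffer="thtl" (len 4), cursors c1@4 c2@4 c3@4, authorship ...1
After op 6 (delete): buffer="t" (len 1), cursors c1@1 c2@1 c3@1, authorship .
After op 7 (add_cursor(1)): buffer="t" (len 1), cursors c1@1 c2@1 c3@1 c4@1, authorship .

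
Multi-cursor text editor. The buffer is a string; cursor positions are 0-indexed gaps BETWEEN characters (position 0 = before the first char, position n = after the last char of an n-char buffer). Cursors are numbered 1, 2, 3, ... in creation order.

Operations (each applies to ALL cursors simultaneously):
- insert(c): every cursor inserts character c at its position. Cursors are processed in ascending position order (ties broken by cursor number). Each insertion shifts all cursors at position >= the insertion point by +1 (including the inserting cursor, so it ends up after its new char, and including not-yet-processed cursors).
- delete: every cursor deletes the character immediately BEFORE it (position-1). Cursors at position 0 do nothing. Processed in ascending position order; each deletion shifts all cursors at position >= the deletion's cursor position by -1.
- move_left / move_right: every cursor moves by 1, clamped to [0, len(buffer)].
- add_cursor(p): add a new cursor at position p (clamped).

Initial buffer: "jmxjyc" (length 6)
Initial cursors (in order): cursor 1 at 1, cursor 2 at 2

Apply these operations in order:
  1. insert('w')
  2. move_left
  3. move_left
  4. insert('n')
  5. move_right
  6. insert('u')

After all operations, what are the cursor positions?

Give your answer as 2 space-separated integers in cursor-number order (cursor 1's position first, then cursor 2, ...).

After op 1 (insert('w')): buffer="jwmwxjyc" (len 8), cursors c1@2 c2@4, authorship .1.2....
After op 2 (move_left): buffer="jwmwxjyc" (len 8), cursors c1@1 c2@3, authorship .1.2....
After op 3 (move_left): buffer="jwmwxjyc" (len 8), cursors c1@0 c2@2, authorship .1.2....
After op 4 (insert('n')): buffer="njwnmwxjyc" (len 10), cursors c1@1 c2@4, authorship 1.12.2....
After op 5 (move_right): buffer="njwnmwxjyc" (len 10), cursors c1@2 c2@5, authorship 1.12.2....
After op 6 (insert('u')): buffer="njuwnmuwxjyc" (len 12), cursors c1@3 c2@7, authorship 1.112.22....

Answer: 3 7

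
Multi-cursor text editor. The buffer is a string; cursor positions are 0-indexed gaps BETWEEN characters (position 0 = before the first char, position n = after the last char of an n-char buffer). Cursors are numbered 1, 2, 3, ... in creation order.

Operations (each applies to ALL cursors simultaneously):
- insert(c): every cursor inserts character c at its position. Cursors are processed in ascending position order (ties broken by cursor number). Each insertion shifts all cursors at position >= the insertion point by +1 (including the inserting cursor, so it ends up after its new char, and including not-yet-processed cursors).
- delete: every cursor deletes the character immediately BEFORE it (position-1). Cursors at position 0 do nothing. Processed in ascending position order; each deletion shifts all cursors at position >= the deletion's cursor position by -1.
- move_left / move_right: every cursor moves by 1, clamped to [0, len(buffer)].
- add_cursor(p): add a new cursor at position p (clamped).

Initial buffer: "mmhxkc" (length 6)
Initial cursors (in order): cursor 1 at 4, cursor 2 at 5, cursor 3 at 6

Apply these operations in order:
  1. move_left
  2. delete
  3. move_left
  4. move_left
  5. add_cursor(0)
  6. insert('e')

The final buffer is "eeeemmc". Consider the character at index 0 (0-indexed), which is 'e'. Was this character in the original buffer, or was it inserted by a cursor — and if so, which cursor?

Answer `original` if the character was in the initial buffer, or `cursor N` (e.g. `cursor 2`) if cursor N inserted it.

Answer: cursor 1

Derivation:
After op 1 (move_left): buffer="mmhxkc" (len 6), cursors c1@3 c2@4 c3@5, authorship ......
After op 2 (delete): buffer="mmc" (len 3), cursors c1@2 c2@2 c3@2, authorship ...
After op 3 (move_left): buffer="mmc" (len 3), cursors c1@1 c2@1 c3@1, authorship ...
After op 4 (move_left): buffer="mmc" (len 3), cursors c1@0 c2@0 c3@0, authorship ...
After op 5 (add_cursor(0)): buffer="mmc" (len 3), cursors c1@0 c2@0 c3@0 c4@0, authorship ...
After op 6 (insert('e')): buffer="eeeemmc" (len 7), cursors c1@4 c2@4 c3@4 c4@4, authorship 1234...
Authorship (.=original, N=cursor N): 1 2 3 4 . . .
Index 0: author = 1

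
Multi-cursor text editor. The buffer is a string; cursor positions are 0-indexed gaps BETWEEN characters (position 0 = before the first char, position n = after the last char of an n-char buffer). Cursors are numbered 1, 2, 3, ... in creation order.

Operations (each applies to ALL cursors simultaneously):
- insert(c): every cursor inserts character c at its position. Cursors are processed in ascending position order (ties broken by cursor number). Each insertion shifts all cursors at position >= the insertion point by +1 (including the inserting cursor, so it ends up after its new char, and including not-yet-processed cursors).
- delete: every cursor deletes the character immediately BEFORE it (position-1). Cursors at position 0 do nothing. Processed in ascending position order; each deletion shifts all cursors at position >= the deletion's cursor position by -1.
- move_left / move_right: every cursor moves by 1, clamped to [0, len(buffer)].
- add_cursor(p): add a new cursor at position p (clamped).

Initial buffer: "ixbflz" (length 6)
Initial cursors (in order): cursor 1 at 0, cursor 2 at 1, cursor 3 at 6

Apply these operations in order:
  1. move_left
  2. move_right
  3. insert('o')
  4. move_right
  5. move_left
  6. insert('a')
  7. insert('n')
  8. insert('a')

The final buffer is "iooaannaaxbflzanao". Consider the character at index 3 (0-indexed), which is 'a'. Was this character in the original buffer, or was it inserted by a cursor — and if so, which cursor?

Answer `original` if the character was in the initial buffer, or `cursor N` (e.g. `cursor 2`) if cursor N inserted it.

Answer: cursor 1

Derivation:
After op 1 (move_left): buffer="ixbflz" (len 6), cursors c1@0 c2@0 c3@5, authorship ......
After op 2 (move_right): buffer="ixbflz" (len 6), cursors c1@1 c2@1 c3@6, authorship ......
After op 3 (insert('o')): buffer="iooxbflzo" (len 9), cursors c1@3 c2@3 c3@9, authorship .12.....3
After op 4 (move_right): buffer="iooxbflzo" (len 9), cursors c1@4 c2@4 c3@9, authorship .12.....3
After op 5 (move_left): buffer="iooxbflzo" (len 9), cursors c1@3 c2@3 c3@8, authorship .12.....3
After op 6 (insert('a')): buffer="iooaaxbflzao" (len 12), cursors c1@5 c2@5 c3@11, authorship .1212.....33
After op 7 (insert('n')): buffer="iooaannxbflzano" (len 15), cursors c1@7 c2@7 c3@14, authorship .121212.....333
After op 8 (insert('a')): buffer="iooaannaaxbflzanao" (len 18), cursors c1@9 c2@9 c3@17, authorship .12121212.....3333
Authorship (.=original, N=cursor N): . 1 2 1 2 1 2 1 2 . . . . . 3 3 3 3
Index 3: author = 1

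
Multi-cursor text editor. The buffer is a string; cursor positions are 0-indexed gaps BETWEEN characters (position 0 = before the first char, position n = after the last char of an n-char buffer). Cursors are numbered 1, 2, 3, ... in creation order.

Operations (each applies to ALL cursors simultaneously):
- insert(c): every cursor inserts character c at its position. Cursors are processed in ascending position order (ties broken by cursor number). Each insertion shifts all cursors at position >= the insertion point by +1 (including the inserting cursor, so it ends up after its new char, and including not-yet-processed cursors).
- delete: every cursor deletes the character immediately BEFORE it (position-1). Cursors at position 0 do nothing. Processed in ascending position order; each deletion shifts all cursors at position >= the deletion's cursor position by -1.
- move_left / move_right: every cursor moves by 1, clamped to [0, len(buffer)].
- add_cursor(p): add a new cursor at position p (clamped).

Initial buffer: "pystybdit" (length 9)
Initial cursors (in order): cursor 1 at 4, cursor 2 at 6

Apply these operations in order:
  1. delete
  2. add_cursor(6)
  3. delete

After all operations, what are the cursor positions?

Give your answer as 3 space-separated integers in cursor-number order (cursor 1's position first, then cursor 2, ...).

After op 1 (delete): buffer="pysydit" (len 7), cursors c1@3 c2@4, authorship .......
After op 2 (add_cursor(6)): buffer="pysydit" (len 7), cursors c1@3 c2@4 c3@6, authorship .......
After op 3 (delete): buffer="pydt" (len 4), cursors c1@2 c2@2 c3@3, authorship ....

Answer: 2 2 3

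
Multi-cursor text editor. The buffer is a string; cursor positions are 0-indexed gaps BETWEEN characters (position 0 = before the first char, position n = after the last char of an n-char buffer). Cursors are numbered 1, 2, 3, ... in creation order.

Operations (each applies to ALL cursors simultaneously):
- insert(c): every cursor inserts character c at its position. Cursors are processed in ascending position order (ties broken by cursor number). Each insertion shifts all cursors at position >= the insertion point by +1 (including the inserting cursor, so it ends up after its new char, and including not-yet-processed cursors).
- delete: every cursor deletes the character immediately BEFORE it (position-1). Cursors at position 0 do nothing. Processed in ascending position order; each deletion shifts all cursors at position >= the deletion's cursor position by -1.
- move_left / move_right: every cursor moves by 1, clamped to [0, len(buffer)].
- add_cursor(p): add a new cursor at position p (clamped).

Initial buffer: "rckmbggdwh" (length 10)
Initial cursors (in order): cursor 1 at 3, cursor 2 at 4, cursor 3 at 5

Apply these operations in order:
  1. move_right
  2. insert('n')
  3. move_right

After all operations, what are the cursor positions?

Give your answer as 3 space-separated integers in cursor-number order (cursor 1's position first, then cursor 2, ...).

After op 1 (move_right): buffer="rckmbggdwh" (len 10), cursors c1@4 c2@5 c3@6, authorship ..........
After op 2 (insert('n')): buffer="rckmnbngngdwh" (len 13), cursors c1@5 c2@7 c3@9, authorship ....1.2.3....
After op 3 (move_right): buffer="rckmnbngngdwh" (len 13), cursors c1@6 c2@8 c3@10, authorship ....1.2.3....

Answer: 6 8 10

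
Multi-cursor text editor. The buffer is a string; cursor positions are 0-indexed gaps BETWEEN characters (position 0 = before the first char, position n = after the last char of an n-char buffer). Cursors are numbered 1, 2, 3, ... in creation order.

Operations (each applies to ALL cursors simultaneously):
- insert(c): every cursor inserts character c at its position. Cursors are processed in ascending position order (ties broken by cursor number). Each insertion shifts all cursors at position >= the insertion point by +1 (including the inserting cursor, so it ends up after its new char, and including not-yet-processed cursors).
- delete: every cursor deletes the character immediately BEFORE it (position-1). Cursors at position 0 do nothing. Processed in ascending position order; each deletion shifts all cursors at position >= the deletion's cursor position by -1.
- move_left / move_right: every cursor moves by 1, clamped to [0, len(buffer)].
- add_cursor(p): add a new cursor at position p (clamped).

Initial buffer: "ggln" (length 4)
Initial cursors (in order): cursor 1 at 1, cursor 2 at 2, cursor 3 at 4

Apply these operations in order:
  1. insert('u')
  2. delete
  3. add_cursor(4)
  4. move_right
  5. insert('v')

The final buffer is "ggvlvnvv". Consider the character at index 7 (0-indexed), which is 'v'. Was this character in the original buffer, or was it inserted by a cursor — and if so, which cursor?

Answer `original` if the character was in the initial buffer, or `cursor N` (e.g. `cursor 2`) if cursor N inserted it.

Answer: cursor 4

Derivation:
After op 1 (insert('u')): buffer="gugulnu" (len 7), cursors c1@2 c2@4 c3@7, authorship .1.2..3
After op 2 (delete): buffer="ggln" (len 4), cursors c1@1 c2@2 c3@4, authorship ....
After op 3 (add_cursor(4)): buffer="ggln" (len 4), cursors c1@1 c2@2 c3@4 c4@4, authorship ....
After op 4 (move_right): buffer="ggln" (len 4), cursors c1@2 c2@3 c3@4 c4@4, authorship ....
After op 5 (insert('v')): buffer="ggvlvnvv" (len 8), cursors c1@3 c2@5 c3@8 c4@8, authorship ..1.2.34
Authorship (.=original, N=cursor N): . . 1 . 2 . 3 4
Index 7: author = 4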